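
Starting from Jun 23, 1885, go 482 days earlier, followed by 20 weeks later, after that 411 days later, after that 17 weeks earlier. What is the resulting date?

May 4, 1885

Counting back 482 days from June 23, 1885:
Going back 23 days from June 23, 1885 reaches the end of the previous month; 482 − 23 = 459 left.
May 1885 has 31 days: 459 − 31 = 428 left.
April 1885 has 30 days: 428 − 30 = 398 left.
March 1885 has 31 days: 398 − 31 = 367 left.
February 1885 has 28 days (1885 is not a leap year): 367 − 28 = 339 left.
January 1885 has 31 days: 339 − 31 = 308 left.
December 1884 has 31 days: 308 − 31 = 277 left.
November 1884 has 30 days: 277 − 30 = 247 left.
October 1884 has 31 days: 247 − 31 = 216 left.
September 1884 has 30 days: 216 − 30 = 186 left.
August 1884 has 31 days: 186 − 31 = 155 left.
July 1884 has 31 days: 155 − 31 = 124 left.
June 1884 has 30 days: 124 − 30 = 94 left.
May 1884 has 31 days: 94 − 31 = 63 left.
April 1884 has 30 days: 63 − 30 = 33 left.
March 1884 has 31 days: 33 − 31 = 2 left.
February 1884 has 29 days; 29 − 2 = 27 → February 27, 1884.
Counting forward 20 weeks (= 140 days) from February 27, 1884:
February has 29 days, so 29 − 27 = 2 days remain after February 27, 1884; 140 − 2 = 138 left.
March 1884 has 31 days: 138 − 31 = 107 left.
April 1884 has 30 days: 107 − 30 = 77 left.
May 1884 has 31 days: 77 − 31 = 46 left.
June 1884 has 30 days: 46 − 30 = 16 left.
16 days into July 1884 → July 16, 1884.
Counting forward 411 days from July 16, 1884:
July has 31 days, so 31 − 16 = 15 days remain after July 16, 1884; 411 − 15 = 396 left.
August 1884 has 31 days: 396 − 31 = 365 left.
September 1884 has 30 days: 365 − 30 = 335 left.
October 1884 has 31 days: 335 − 31 = 304 left.
November 1884 has 30 days: 304 − 30 = 274 left.
December 1884 has 31 days: 274 − 31 = 243 left.
January 1885 has 31 days: 243 − 31 = 212 left.
February 1885 has 28 days (1885 is not a leap year): 212 − 28 = 184 left.
March 1885 has 31 days: 184 − 31 = 153 left.
April 1885 has 30 days: 153 − 30 = 123 left.
May 1885 has 31 days: 123 − 31 = 92 left.
June 1885 has 30 days: 92 − 30 = 62 left.
July 1885 has 31 days: 62 − 31 = 31 left.
31 days into August 1885 → August 31, 1885.
Counting back 17 weeks (= 119 days) from August 31, 1885:
Going back 31 days from August 31, 1885 reaches the end of the previous month; 119 − 31 = 88 left.
July 1885 has 31 days: 88 − 31 = 57 left.
June 1885 has 30 days: 57 − 30 = 27 left.
May 1885 has 31 days; 31 − 27 = 4 → May 4, 1885.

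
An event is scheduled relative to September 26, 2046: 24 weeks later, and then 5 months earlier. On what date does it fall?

October 13, 2046

Counting forward 24 weeks (= 168 days) from September 26, 2046:
September has 30 days, so 30 − 26 = 4 days remain after September 26, 2046; 168 − 4 = 164 left.
October 2046 has 31 days: 164 − 31 = 133 left.
November 2046 has 30 days: 133 − 30 = 103 left.
December 2046 has 31 days: 103 − 31 = 72 left.
January 2047 has 31 days: 72 − 31 = 41 left.
February 2047 has 28 days (2047 is not a leap year): 41 − 28 = 13 left.
13 days into March 2047 → March 13, 2047.
Subtracting 5 months from March 13, 2047:
month 3 − 5 = -2, which is month 10 of year 2046 → October 2046.
Day 13 is valid in October, giving October 13, 2046.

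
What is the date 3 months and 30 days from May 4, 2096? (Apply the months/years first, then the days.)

September 3, 2096

Counting forward 3 months and 30 days from May 4, 2096: first the month/year part, then the days.
month 5 + 3 = 8 → August 2096.
Day 4 is valid in August, giving August 4, 2096.
Now add 30 days from August 4, 2096.
August has 31 days, so 31 − 4 = 27 days remain after August 4, 2096; 30 − 27 = 3 left.
3 days into September 2096 → September 3, 2096.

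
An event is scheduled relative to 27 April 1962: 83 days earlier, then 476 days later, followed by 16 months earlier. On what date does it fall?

Going back 83 days from April 27, 1962:
Going back 27 days from April 27, 1962 reaches the end of the previous month; 83 − 27 = 56 left.
March 1962 has 31 days: 56 − 31 = 25 left.
February 1962 has 28 days; 28 − 25 = 3 → February 3, 1962.
Adding 476 days from February 3, 1962:
February has 28 days, so 28 − 3 = 25 days remain after February 3, 1962; 476 − 25 = 451 left.
March 1962 has 31 days: 451 − 31 = 420 left.
April 1962 has 30 days: 420 − 30 = 390 left.
May 1962 has 31 days: 390 − 31 = 359 left.
June 1962 has 30 days: 359 − 30 = 329 left.
July 1962 has 31 days: 329 − 31 = 298 left.
August 1962 has 31 days: 298 − 31 = 267 left.
September 1962 has 30 days: 267 − 30 = 237 left.
October 1962 has 31 days: 237 − 31 = 206 left.
November 1962 has 30 days: 206 − 30 = 176 left.
December 1962 has 31 days: 176 − 31 = 145 left.
January 1963 has 31 days: 145 − 31 = 114 left.
February 1963 has 28 days (1963 is not a leap year): 114 − 28 = 86 left.
March 1963 has 31 days: 86 − 31 = 55 left.
April 1963 has 30 days: 55 − 30 = 25 left.
25 days into May 1963 → May 25, 1963.
Subtracting 16 months from May 25, 1963:
month 5 − 16 = -11, which is month 1 of year 1962 → January 1962.
Day 25 is valid in January, giving January 25, 1962.

January 25, 1962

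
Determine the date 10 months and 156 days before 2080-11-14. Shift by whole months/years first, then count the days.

August 11, 2079

Subtracting 10 months and 156 days from November 14, 2080: first the month/year part, then the days.
month 11 − 10 = 1 → January 2080.
Day 14 is valid in January, giving January 14, 2080.
Now subtract 156 days from January 14, 2080.
Going back 14 days from January 14, 2080 reaches the end of the previous month; 156 − 14 = 142 left.
December 2079 has 31 days: 142 − 31 = 111 left.
November 2079 has 30 days: 111 − 30 = 81 left.
October 2079 has 31 days: 81 − 31 = 50 left.
September 2079 has 30 days: 50 − 30 = 20 left.
August 2079 has 31 days; 31 − 20 = 11 → August 11, 2079.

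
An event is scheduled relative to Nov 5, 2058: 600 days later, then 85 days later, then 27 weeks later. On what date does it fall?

March 28, 2061

Advancing 600 days from November 5, 2058:
November has 30 days, so 30 − 5 = 25 days remain after November 5, 2058; 600 − 25 = 575 left.
December 2058 has 31 days: 575 − 31 = 544 left.
January 2059 has 31 days: 544 − 31 = 513 left.
February 2059 has 28 days (2059 is not a leap year): 513 − 28 = 485 left.
March 2059 has 31 days: 485 − 31 = 454 left.
April 2059 has 30 days: 454 − 30 = 424 left.
May 2059 has 31 days: 424 − 31 = 393 left.
June 2059 has 30 days: 393 − 30 = 363 left.
July 2059 has 31 days: 363 − 31 = 332 left.
August 2059 has 31 days: 332 − 31 = 301 left.
September 2059 has 30 days: 301 − 30 = 271 left.
October 2059 has 31 days: 271 − 31 = 240 left.
November 2059 has 30 days: 240 − 30 = 210 left.
December 2059 has 31 days: 210 − 31 = 179 left.
January 2060 has 31 days: 179 − 31 = 148 left.
February 2060 has 29 days (2060 is a leap year): 148 − 29 = 119 left.
March 2060 has 31 days: 119 − 31 = 88 left.
April 2060 has 30 days: 88 − 30 = 58 left.
May 2060 has 31 days: 58 − 31 = 27 left.
27 days into June 2060 → June 27, 2060.
Adding 85 days from June 27, 2060:
June has 30 days, so 30 − 27 = 3 days remain after June 27, 2060; 85 − 3 = 82 left.
July 2060 has 31 days: 82 − 31 = 51 left.
August 2060 has 31 days: 51 − 31 = 20 left.
20 days into September 2060 → September 20, 2060.
Counting forward 27 weeks (= 189 days) from September 20, 2060:
September has 30 days, so 30 − 20 = 10 days remain after September 20, 2060; 189 − 10 = 179 left.
October 2060 has 31 days: 179 − 31 = 148 left.
November 2060 has 30 days: 148 − 30 = 118 left.
December 2060 has 31 days: 118 − 31 = 87 left.
January 2061 has 31 days: 87 − 31 = 56 left.
February 2061 has 28 days (2061 is not a leap year): 56 − 28 = 28 left.
28 days into March 2061 → March 28, 2061.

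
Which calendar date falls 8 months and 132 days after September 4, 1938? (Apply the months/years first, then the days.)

Adding 8 months and 132 days from September 4, 1938: first the month/year part, then the days.
month 9 + 8 = 17, which is month 5 of year 1939 → May 1939.
Day 4 is valid in May, giving May 4, 1939.
Now add 132 days from May 4, 1939.
May has 31 days, so 31 − 4 = 27 days remain after May 4, 1939; 132 − 27 = 105 left.
June 1939 has 30 days: 105 − 30 = 75 left.
July 1939 has 31 days: 75 − 31 = 44 left.
August 1939 has 31 days: 44 − 31 = 13 left.
13 days into September 1939 → September 13, 1939.

September 13, 1939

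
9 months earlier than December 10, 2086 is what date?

Going back 9 months from December 10, 2086.
month 12 − 9 = 3 → March 2086.
Day 10 is valid in March, giving March 10, 2086.

March 10, 2086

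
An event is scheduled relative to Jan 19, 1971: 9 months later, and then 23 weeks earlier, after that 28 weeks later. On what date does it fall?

November 23, 1971

Counting forward 9 months from January 19, 1971:
month 1 + 9 = 10 → October 1971.
Day 19 is valid in October, giving October 19, 1971.
Subtracting 23 weeks (= 161 days) from October 19, 1971:
Going back 19 days from October 19, 1971 reaches the end of the previous month; 161 − 19 = 142 left.
September 1971 has 30 days: 142 − 30 = 112 left.
August 1971 has 31 days: 112 − 31 = 81 left.
July 1971 has 31 days: 81 − 31 = 50 left.
June 1971 has 30 days: 50 − 30 = 20 left.
May 1971 has 31 days; 31 − 20 = 11 → May 11, 1971.
Counting forward 28 weeks (= 196 days) from May 11, 1971:
May has 31 days, so 31 − 11 = 20 days remain after May 11, 1971; 196 − 20 = 176 left.
June 1971 has 30 days: 176 − 30 = 146 left.
July 1971 has 31 days: 146 − 31 = 115 left.
August 1971 has 31 days: 115 − 31 = 84 left.
September 1971 has 30 days: 84 − 30 = 54 left.
October 1971 has 31 days: 54 − 31 = 23 left.
23 days into November 1971 → November 23, 1971.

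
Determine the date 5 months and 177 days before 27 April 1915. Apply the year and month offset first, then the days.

Subtracting 5 months and 177 days from April 27, 1915: first the month/year part, then the days.
month 4 − 5 = -1, which is month 11 of year 1914 → November 1914.
Day 27 is valid in November, giving November 27, 1914.
Now subtract 177 days from November 27, 1914.
Going back 27 days from November 27, 1914 reaches the end of the previous month; 177 − 27 = 150 left.
October 1914 has 31 days: 150 − 31 = 119 left.
September 1914 has 30 days: 119 − 30 = 89 left.
August 1914 has 31 days: 89 − 31 = 58 left.
July 1914 has 31 days: 58 − 31 = 27 left.
June 1914 has 30 days; 30 − 27 = 3 → June 3, 1914.

June 3, 1914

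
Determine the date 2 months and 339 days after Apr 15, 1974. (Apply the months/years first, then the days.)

May 20, 1975

Advancing 2 months and 339 days from April 15, 1974: first the month/year part, then the days.
month 4 + 2 = 6 → June 1974.
Day 15 is valid in June, giving June 15, 1974.
Now add 339 days from June 15, 1974.
June has 30 days, so 30 − 15 = 15 days remain after June 15, 1974; 339 − 15 = 324 left.
July 1974 has 31 days: 324 − 31 = 293 left.
August 1974 has 31 days: 293 − 31 = 262 left.
September 1974 has 30 days: 262 − 30 = 232 left.
October 1974 has 31 days: 232 − 31 = 201 left.
November 1974 has 30 days: 201 − 30 = 171 left.
December 1974 has 31 days: 171 − 31 = 140 left.
January 1975 has 31 days: 140 − 31 = 109 left.
February 1975 has 28 days (1975 is not a leap year): 109 − 28 = 81 left.
March 1975 has 31 days: 81 − 31 = 50 left.
April 1975 has 30 days: 50 − 30 = 20 left.
20 days into May 1975 → May 20, 1975.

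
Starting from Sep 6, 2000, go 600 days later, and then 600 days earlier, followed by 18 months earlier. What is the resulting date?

March 6, 1999

Advancing 600 days from September 6, 2000:
September has 30 days, so 30 − 6 = 24 days remain after September 6, 2000; 600 − 24 = 576 left.
October 2000 has 31 days: 576 − 31 = 545 left.
November 2000 has 30 days: 545 − 30 = 515 left.
December 2000 has 31 days: 515 − 31 = 484 left.
January 2001 has 31 days: 484 − 31 = 453 left.
February 2001 has 28 days (2001 is not a leap year): 453 − 28 = 425 left.
March 2001 has 31 days: 425 − 31 = 394 left.
April 2001 has 30 days: 394 − 30 = 364 left.
May 2001 has 31 days: 364 − 31 = 333 left.
June 2001 has 30 days: 333 − 30 = 303 left.
July 2001 has 31 days: 303 − 31 = 272 left.
August 2001 has 31 days: 272 − 31 = 241 left.
September 2001 has 30 days: 241 − 30 = 211 left.
October 2001 has 31 days: 211 − 31 = 180 left.
November 2001 has 30 days: 180 − 30 = 150 left.
December 2001 has 31 days: 150 − 31 = 119 left.
January 2002 has 31 days: 119 − 31 = 88 left.
February 2002 has 28 days (2002 is not a leap year): 88 − 28 = 60 left.
March 2002 has 31 days: 60 − 31 = 29 left.
29 days into April 2002 → April 29, 2002.
Counting back 600 days from April 29, 2002:
Going back 29 days from April 29, 2002 reaches the end of the previous month; 600 − 29 = 571 left.
March 2002 has 31 days: 571 − 31 = 540 left.
February 2002 has 28 days (2002 is not a leap year): 540 − 28 = 512 left.
January 2002 has 31 days: 512 − 31 = 481 left.
December 2001 has 31 days: 481 − 31 = 450 left.
November 2001 has 30 days: 450 − 30 = 420 left.
October 2001 has 31 days: 420 − 31 = 389 left.
September 2001 has 30 days: 389 − 30 = 359 left.
August 2001 has 31 days: 359 − 31 = 328 left.
July 2001 has 31 days: 328 − 31 = 297 left.
June 2001 has 30 days: 297 − 30 = 267 left.
May 2001 has 31 days: 267 − 31 = 236 left.
April 2001 has 30 days: 236 − 30 = 206 left.
March 2001 has 31 days: 206 − 31 = 175 left.
February 2001 has 28 days (2001 is not a leap year): 175 − 28 = 147 left.
January 2001 has 31 days: 147 − 31 = 116 left.
December 2000 has 31 days: 116 − 31 = 85 left.
November 2000 has 30 days: 85 − 30 = 55 left.
October 2000 has 31 days: 55 − 31 = 24 left.
September 2000 has 30 days; 30 − 24 = 6 → September 6, 2000.
Subtracting 18 months from September 6, 2000:
month 9 − 18 = -9, which is month 3 of year 1999 → March 1999.
Day 6 is valid in March, giving March 6, 1999.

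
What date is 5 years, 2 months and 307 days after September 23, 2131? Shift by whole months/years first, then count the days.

September 26, 2137

Advancing 5 years, 2 months and 307 days from September 23, 2131: first the month/year part, then the days.
+5 years → 2136; month 9 + 2 = 11 → November 2136.
Day 23 is valid in November, giving November 23, 2136.
Now add 307 days from November 23, 2136.
November has 30 days, so 30 − 23 = 7 days remain after November 23, 2136; 307 − 7 = 300 left.
December 2136 has 31 days: 300 − 31 = 269 left.
January 2137 has 31 days: 269 − 31 = 238 left.
February 2137 has 28 days (2137 is not a leap year): 238 − 28 = 210 left.
March 2137 has 31 days: 210 − 31 = 179 left.
April 2137 has 30 days: 179 − 30 = 149 left.
May 2137 has 31 days: 149 − 31 = 118 left.
June 2137 has 30 days: 118 − 30 = 88 left.
July 2137 has 31 days: 88 − 31 = 57 left.
August 2137 has 31 days: 57 − 31 = 26 left.
26 days into September 2137 → September 26, 2137.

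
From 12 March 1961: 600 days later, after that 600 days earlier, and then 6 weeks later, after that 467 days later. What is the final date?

Adding 600 days from March 12, 1961:
March has 31 days, so 31 − 12 = 19 days remain after March 12, 1961; 600 − 19 = 581 left.
April 1961 has 30 days: 581 − 30 = 551 left.
May 1961 has 31 days: 551 − 31 = 520 left.
June 1961 has 30 days: 520 − 30 = 490 left.
July 1961 has 31 days: 490 − 31 = 459 left.
August 1961 has 31 days: 459 − 31 = 428 left.
September 1961 has 30 days: 428 − 30 = 398 left.
October 1961 has 31 days: 398 − 31 = 367 left.
November 1961 has 30 days: 367 − 30 = 337 left.
December 1961 has 31 days: 337 − 31 = 306 left.
January 1962 has 31 days: 306 − 31 = 275 left.
February 1962 has 28 days (1962 is not a leap year): 275 − 28 = 247 left.
March 1962 has 31 days: 247 − 31 = 216 left.
April 1962 has 30 days: 216 − 30 = 186 left.
May 1962 has 31 days: 186 − 31 = 155 left.
June 1962 has 30 days: 155 − 30 = 125 left.
July 1962 has 31 days: 125 − 31 = 94 left.
August 1962 has 31 days: 94 − 31 = 63 left.
September 1962 has 30 days: 63 − 30 = 33 left.
October 1962 has 31 days: 33 − 31 = 2 left.
2 days into November 1962 → November 2, 1962.
Going back 600 days from November 2, 1962:
Going back 2 days from November 2, 1962 reaches the end of the previous month; 600 − 2 = 598 left.
October 1962 has 31 days: 598 − 31 = 567 left.
September 1962 has 30 days: 567 − 30 = 537 left.
August 1962 has 31 days: 537 − 31 = 506 left.
July 1962 has 31 days: 506 − 31 = 475 left.
June 1962 has 30 days: 475 − 30 = 445 left.
May 1962 has 31 days: 445 − 31 = 414 left.
April 1962 has 30 days: 414 − 30 = 384 left.
March 1962 has 31 days: 384 − 31 = 353 left.
February 1962 has 28 days (1962 is not a leap year): 353 − 28 = 325 left.
January 1962 has 31 days: 325 − 31 = 294 left.
December 1961 has 31 days: 294 − 31 = 263 left.
November 1961 has 30 days: 263 − 30 = 233 left.
October 1961 has 31 days: 233 − 31 = 202 left.
September 1961 has 30 days: 202 − 30 = 172 left.
August 1961 has 31 days: 172 − 31 = 141 left.
July 1961 has 31 days: 141 − 31 = 110 left.
June 1961 has 30 days: 110 − 30 = 80 left.
May 1961 has 31 days: 80 − 31 = 49 left.
April 1961 has 30 days: 49 − 30 = 19 left.
March 1961 has 31 days; 31 − 19 = 12 → March 12, 1961.
Adding 6 weeks (= 42 days) from March 12, 1961:
March has 31 days, so 31 − 12 = 19 days remain after March 12, 1961; 42 − 19 = 23 left.
23 days into April 1961 → April 23, 1961.
Counting forward 467 days from April 23, 1961:
April has 30 days, so 30 − 23 = 7 days remain after April 23, 1961; 467 − 7 = 460 left.
May 1961 has 31 days: 460 − 31 = 429 left.
June 1961 has 30 days: 429 − 30 = 399 left.
July 1961 has 31 days: 399 − 31 = 368 left.
August 1961 has 31 days: 368 − 31 = 337 left.
September 1961 has 30 days: 337 − 30 = 307 left.
October 1961 has 31 days: 307 − 31 = 276 left.
November 1961 has 30 days: 276 − 30 = 246 left.
December 1961 has 31 days: 246 − 31 = 215 left.
January 1962 has 31 days: 215 − 31 = 184 left.
February 1962 has 28 days (1962 is not a leap year): 184 − 28 = 156 left.
March 1962 has 31 days: 156 − 31 = 125 left.
April 1962 has 30 days: 125 − 30 = 95 left.
May 1962 has 31 days: 95 − 31 = 64 left.
June 1962 has 30 days: 64 − 30 = 34 left.
July 1962 has 31 days: 34 − 31 = 3 left.
3 days into August 1962 → August 3, 1962.

August 3, 1962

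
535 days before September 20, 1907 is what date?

Counting back 535 days from September 20, 1907.
Going back 20 days from September 20, 1907 reaches the end of the previous month; 535 − 20 = 515 left.
August 1907 has 31 days: 515 − 31 = 484 left.
July 1907 has 31 days: 484 − 31 = 453 left.
June 1907 has 30 days: 453 − 30 = 423 left.
May 1907 has 31 days: 423 − 31 = 392 left.
April 1907 has 30 days: 392 − 30 = 362 left.
March 1907 has 31 days: 362 − 31 = 331 left.
February 1907 has 28 days (1907 is not a leap year): 331 − 28 = 303 left.
January 1907 has 31 days: 303 − 31 = 272 left.
December 1906 has 31 days: 272 − 31 = 241 left.
November 1906 has 30 days: 241 − 30 = 211 left.
October 1906 has 31 days: 211 − 31 = 180 left.
September 1906 has 30 days: 180 − 30 = 150 left.
August 1906 has 31 days: 150 − 31 = 119 left.
July 1906 has 31 days: 119 − 31 = 88 left.
June 1906 has 30 days: 88 − 30 = 58 left.
May 1906 has 31 days: 58 − 31 = 27 left.
April 1906 has 30 days; 30 − 27 = 3 → April 3, 1906.

April 3, 1906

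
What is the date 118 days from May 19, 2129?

Counting forward 118 days from May 19, 2129.
May has 31 days, so 31 − 19 = 12 days remain after May 19, 2129; 118 − 12 = 106 left.
June 2129 has 30 days: 106 − 30 = 76 left.
July 2129 has 31 days: 76 − 31 = 45 left.
August 2129 has 31 days: 45 − 31 = 14 left.
14 days into September 2129 → September 14, 2129.

September 14, 2129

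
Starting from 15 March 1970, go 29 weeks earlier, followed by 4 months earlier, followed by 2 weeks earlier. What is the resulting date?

April 10, 1969

Subtracting 29 weeks (= 203 days) from March 15, 1970:
Going back 15 days from March 15, 1970 reaches the end of the previous month; 203 − 15 = 188 left.
February 1970 has 28 days (1970 is not a leap year): 188 − 28 = 160 left.
January 1970 has 31 days: 160 − 31 = 129 left.
December 1969 has 31 days: 129 − 31 = 98 left.
November 1969 has 30 days: 98 − 30 = 68 left.
October 1969 has 31 days: 68 − 31 = 37 left.
September 1969 has 30 days: 37 − 30 = 7 left.
August 1969 has 31 days; 31 − 7 = 24 → August 24, 1969.
Going back 4 months from August 24, 1969:
month 8 − 4 = 4 → April 1969.
Day 24 is valid in April, giving April 24, 1969.
Counting back 2 weeks (= 14 days) from April 24, 1969:
24 − 14 = 10, still in April 1969.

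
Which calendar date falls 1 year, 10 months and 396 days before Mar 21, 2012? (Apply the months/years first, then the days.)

April 20, 2009

Counting back 1 year, 10 months and 396 days from March 21, 2012: first the month/year part, then the days.
-1 year → 2011; month 3 − 10 = -7, which is month 5 of year 2010 → May 2010.
Day 21 is valid in May, giving May 21, 2010.
Now subtract 396 days from May 21, 2010.
Going back 21 days from May 21, 2010 reaches the end of the previous month; 396 − 21 = 375 left.
April 2010 has 30 days: 375 − 30 = 345 left.
March 2010 has 31 days: 345 − 31 = 314 left.
February 2010 has 28 days (2010 is not a leap year): 314 − 28 = 286 left.
January 2010 has 31 days: 286 − 31 = 255 left.
December 2009 has 31 days: 255 − 31 = 224 left.
November 2009 has 30 days: 224 − 30 = 194 left.
October 2009 has 31 days: 194 − 31 = 163 left.
September 2009 has 30 days: 163 − 30 = 133 left.
August 2009 has 31 days: 133 − 31 = 102 left.
July 2009 has 31 days: 102 − 31 = 71 left.
June 2009 has 30 days: 71 − 30 = 41 left.
May 2009 has 31 days: 41 − 31 = 10 left.
April 2009 has 30 days; 30 − 10 = 20 → April 20, 2009.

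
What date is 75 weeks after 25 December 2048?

Adding 75 weeks = 525 days from December 25, 2048.
December has 31 days, so 31 − 25 = 6 days remain after December 25, 2048; 525 − 6 = 519 left.
January 2049 has 31 days: 519 − 31 = 488 left.
February 2049 has 28 days (2049 is not a leap year): 488 − 28 = 460 left.
March 2049 has 31 days: 460 − 31 = 429 left.
April 2049 has 30 days: 429 − 30 = 399 left.
May 2049 has 31 days: 399 − 31 = 368 left.
June 2049 has 30 days: 368 − 30 = 338 left.
July 2049 has 31 days: 338 − 31 = 307 left.
August 2049 has 31 days: 307 − 31 = 276 left.
September 2049 has 30 days: 276 − 30 = 246 left.
October 2049 has 31 days: 246 − 31 = 215 left.
November 2049 has 30 days: 215 − 30 = 185 left.
December 2049 has 31 days: 185 − 31 = 154 left.
January 2050 has 31 days: 154 − 31 = 123 left.
February 2050 has 28 days (2050 is not a leap year): 123 − 28 = 95 left.
March 2050 has 31 days: 95 − 31 = 64 left.
April 2050 has 30 days: 64 − 30 = 34 left.
May 2050 has 31 days: 34 − 31 = 3 left.
3 days into June 2050 → June 3, 2050.

June 3, 2050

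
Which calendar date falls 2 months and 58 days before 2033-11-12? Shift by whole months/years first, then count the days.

July 16, 2033

Subtracting 2 months and 58 days from November 12, 2033: first the month/year part, then the days.
month 11 − 2 = 9 → September 2033.
Day 12 is valid in September, giving September 12, 2033.
Now subtract 58 days from September 12, 2033.
Going back 12 days from September 12, 2033 reaches the end of the previous month; 58 − 12 = 46 left.
August 2033 has 31 days: 46 − 31 = 15 left.
July 2033 has 31 days; 31 − 15 = 16 → July 16, 2033.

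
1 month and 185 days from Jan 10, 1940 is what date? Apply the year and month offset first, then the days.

Counting forward 1 month and 185 days from January 10, 1940: first the month/year part, then the days.
month 1 + 1 = 2 → February 1940.
Day 10 is valid in February, giving February 10, 1940.
Now add 185 days from February 10, 1940.
February has 29 days, so 29 − 10 = 19 days remain after February 10, 1940; 185 − 19 = 166 left.
March 1940 has 31 days: 166 − 31 = 135 left.
April 1940 has 30 days: 135 − 30 = 105 left.
May 1940 has 31 days: 105 − 31 = 74 left.
June 1940 has 30 days: 74 − 30 = 44 left.
July 1940 has 31 days: 44 − 31 = 13 left.
13 days into August 1940 → August 13, 1940.

August 13, 1940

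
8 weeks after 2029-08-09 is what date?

October 4, 2029

Advancing 8 weeks = 56 days from August 9, 2029.
August has 31 days, so 31 − 9 = 22 days remain after August 9, 2029; 56 − 22 = 34 left.
September 2029 has 30 days: 34 − 30 = 4 left.
4 days into October 2029 → October 4, 2029.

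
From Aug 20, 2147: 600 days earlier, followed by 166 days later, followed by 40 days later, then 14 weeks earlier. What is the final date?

April 15, 2146

Counting back 600 days from August 20, 2147:
Going back 20 days from August 20, 2147 reaches the end of the previous month; 600 − 20 = 580 left.
July 2147 has 31 days: 580 − 31 = 549 left.
June 2147 has 30 days: 549 − 30 = 519 left.
May 2147 has 31 days: 519 − 31 = 488 left.
April 2147 has 30 days: 488 − 30 = 458 left.
March 2147 has 31 days: 458 − 31 = 427 left.
February 2147 has 28 days (2147 is not a leap year): 427 − 28 = 399 left.
January 2147 has 31 days: 399 − 31 = 368 left.
December 2146 has 31 days: 368 − 31 = 337 left.
November 2146 has 30 days: 337 − 30 = 307 left.
October 2146 has 31 days: 307 − 31 = 276 left.
September 2146 has 30 days: 276 − 30 = 246 left.
August 2146 has 31 days: 246 − 31 = 215 left.
July 2146 has 31 days: 215 − 31 = 184 left.
June 2146 has 30 days: 184 − 30 = 154 left.
May 2146 has 31 days: 154 − 31 = 123 left.
April 2146 has 30 days: 123 − 30 = 93 left.
March 2146 has 31 days: 93 − 31 = 62 left.
February 2146 has 28 days (2146 is not a leap year): 62 − 28 = 34 left.
January 2146 has 31 days: 34 − 31 = 3 left.
December 2145 has 31 days; 31 − 3 = 28 → December 28, 2145.
Advancing 166 days from December 28, 2145:
December has 31 days, so 31 − 28 = 3 days remain after December 28, 2145; 166 − 3 = 163 left.
January 2146 has 31 days: 163 − 31 = 132 left.
February 2146 has 28 days (2146 is not a leap year): 132 − 28 = 104 left.
March 2146 has 31 days: 104 − 31 = 73 left.
April 2146 has 30 days: 73 − 30 = 43 left.
May 2146 has 31 days: 43 − 31 = 12 left.
12 days into June 2146 → June 12, 2146.
Counting forward 40 days from June 12, 2146:
June has 30 days, so 30 − 12 = 18 days remain after June 12, 2146; 40 − 18 = 22 left.
22 days into July 2146 → July 22, 2146.
Subtracting 14 weeks (= 98 days) from July 22, 2146:
Going back 22 days from July 22, 2146 reaches the end of the previous month; 98 − 22 = 76 left.
June 2146 has 30 days: 76 − 30 = 46 left.
May 2146 has 31 days: 46 − 31 = 15 left.
April 2146 has 30 days; 30 − 15 = 15 → April 15, 2146.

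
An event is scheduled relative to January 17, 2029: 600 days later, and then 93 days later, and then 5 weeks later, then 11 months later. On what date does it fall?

December 15, 2031

Adding 600 days from January 17, 2029:
January has 31 days, so 31 − 17 = 14 days remain after January 17, 2029; 600 − 14 = 586 left.
February 2029 has 28 days (2029 is not a leap year): 586 − 28 = 558 left.
March 2029 has 31 days: 558 − 31 = 527 left.
April 2029 has 30 days: 527 − 30 = 497 left.
May 2029 has 31 days: 497 − 31 = 466 left.
June 2029 has 30 days: 466 − 30 = 436 left.
July 2029 has 31 days: 436 − 31 = 405 left.
August 2029 has 31 days: 405 − 31 = 374 left.
September 2029 has 30 days: 374 − 30 = 344 left.
October 2029 has 31 days: 344 − 31 = 313 left.
November 2029 has 30 days: 313 − 30 = 283 left.
December 2029 has 31 days: 283 − 31 = 252 left.
January 2030 has 31 days: 252 − 31 = 221 left.
February 2030 has 28 days (2030 is not a leap year): 221 − 28 = 193 left.
March 2030 has 31 days: 193 − 31 = 162 left.
April 2030 has 30 days: 162 − 30 = 132 left.
May 2030 has 31 days: 132 − 31 = 101 left.
June 2030 has 30 days: 101 − 30 = 71 left.
July 2030 has 31 days: 71 − 31 = 40 left.
August 2030 has 31 days: 40 − 31 = 9 left.
9 days into September 2030 → September 9, 2030.
Counting forward 93 days from September 9, 2030:
September has 30 days, so 30 − 9 = 21 days remain after September 9, 2030; 93 − 21 = 72 left.
October 2030 has 31 days: 72 − 31 = 41 left.
November 2030 has 30 days: 41 − 30 = 11 left.
11 days into December 2030 → December 11, 2030.
Counting forward 5 weeks (= 35 days) from December 11, 2030:
December has 31 days, so 31 − 11 = 20 days remain after December 11, 2030; 35 − 20 = 15 left.
15 days into January 2031 → January 15, 2031.
Advancing 11 months from January 15, 2031:
month 1 + 11 = 12 → December 2031.
Day 15 is valid in December, giving December 15, 2031.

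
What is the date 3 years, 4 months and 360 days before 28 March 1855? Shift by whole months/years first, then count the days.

December 3, 1850

Subtracting 3 years, 4 months and 360 days from March 28, 1855: first the month/year part, then the days.
-3 years → 1852; month 3 − 4 = -1, which is month 11 of year 1851 → November 1851.
Day 28 is valid in November, giving November 28, 1851.
Now subtract 360 days from November 28, 1851.
Going back 28 days from November 28, 1851 reaches the end of the previous month; 360 − 28 = 332 left.
October 1851 has 31 days: 332 − 31 = 301 left.
September 1851 has 30 days: 301 − 30 = 271 left.
August 1851 has 31 days: 271 − 31 = 240 left.
July 1851 has 31 days: 240 − 31 = 209 left.
June 1851 has 30 days: 209 − 30 = 179 left.
May 1851 has 31 days: 179 − 31 = 148 left.
April 1851 has 30 days: 148 − 30 = 118 left.
March 1851 has 31 days: 118 − 31 = 87 left.
February 1851 has 28 days (1851 is not a leap year): 87 − 28 = 59 left.
January 1851 has 31 days: 59 − 31 = 28 left.
December 1850 has 31 days; 31 − 28 = 3 → December 3, 1850.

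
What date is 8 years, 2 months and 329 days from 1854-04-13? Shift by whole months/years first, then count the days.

May 8, 1863

Counting forward 8 years, 2 months and 329 days from April 13, 1854: first the month/year part, then the days.
+8 years → 1862; month 4 + 2 = 6 → June 1862.
Day 13 is valid in June, giving June 13, 1862.
Now add 329 days from June 13, 1862.
June has 30 days, so 30 − 13 = 17 days remain after June 13, 1862; 329 − 17 = 312 left.
July 1862 has 31 days: 312 − 31 = 281 left.
August 1862 has 31 days: 281 − 31 = 250 left.
September 1862 has 30 days: 250 − 30 = 220 left.
October 1862 has 31 days: 220 − 31 = 189 left.
November 1862 has 30 days: 189 − 30 = 159 left.
December 1862 has 31 days: 159 − 31 = 128 left.
January 1863 has 31 days: 128 − 31 = 97 left.
February 1863 has 28 days (1863 is not a leap year): 97 − 28 = 69 left.
March 1863 has 31 days: 69 − 31 = 38 left.
April 1863 has 30 days: 38 − 30 = 8 left.
8 days into May 1863 → May 8, 1863.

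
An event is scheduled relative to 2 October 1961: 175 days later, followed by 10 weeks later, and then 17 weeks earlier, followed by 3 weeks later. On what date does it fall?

February 26, 1962

Adding 175 days from October 2, 1961:
October has 31 days, so 31 − 2 = 29 days remain after October 2, 1961; 175 − 29 = 146 left.
November 1961 has 30 days: 146 − 30 = 116 left.
December 1961 has 31 days: 116 − 31 = 85 left.
January 1962 has 31 days: 85 − 31 = 54 left.
February 1962 has 28 days (1962 is not a leap year): 54 − 28 = 26 left.
26 days into March 1962 → March 26, 1962.
Adding 10 weeks (= 70 days) from March 26, 1962:
March has 31 days, so 31 − 26 = 5 days remain after March 26, 1962; 70 − 5 = 65 left.
April 1962 has 30 days: 65 − 30 = 35 left.
May 1962 has 31 days: 35 − 31 = 4 left.
4 days into June 1962 → June 4, 1962.
Subtracting 17 weeks (= 119 days) from June 4, 1962:
Going back 4 days from June 4, 1962 reaches the end of the previous month; 119 − 4 = 115 left.
May 1962 has 31 days: 115 − 31 = 84 left.
April 1962 has 30 days: 84 − 30 = 54 left.
March 1962 has 31 days: 54 − 31 = 23 left.
February 1962 has 28 days; 28 − 23 = 5 → February 5, 1962.
Advancing 3 weeks (= 21 days) from February 5, 1962:
February has 28 days; 5 + 21 = 26, still in February.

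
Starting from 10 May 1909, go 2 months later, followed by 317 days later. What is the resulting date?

Counting forward 2 months from May 10, 1909:
month 5 + 2 = 7 → July 1909.
Day 10 is valid in July, giving July 10, 1909.
Counting forward 317 days from July 10, 1909:
July has 31 days, so 31 − 10 = 21 days remain after July 10, 1909; 317 − 21 = 296 left.
August 1909 has 31 days: 296 − 31 = 265 left.
September 1909 has 30 days: 265 − 30 = 235 left.
October 1909 has 31 days: 235 − 31 = 204 left.
November 1909 has 30 days: 204 − 30 = 174 left.
December 1909 has 31 days: 174 − 31 = 143 left.
January 1910 has 31 days: 143 − 31 = 112 left.
February 1910 has 28 days (1910 is not a leap year): 112 − 28 = 84 left.
March 1910 has 31 days: 84 − 31 = 53 left.
April 1910 has 30 days: 53 − 30 = 23 left.
23 days into May 1910 → May 23, 1910.

May 23, 1910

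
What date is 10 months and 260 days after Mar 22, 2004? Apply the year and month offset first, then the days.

Adding 10 months and 260 days from March 22, 2004: first the month/year part, then the days.
month 3 + 10 = 13, which is month 1 of year 2005 → January 2005.
Day 22 is valid in January, giving January 22, 2005.
Now add 260 days from January 22, 2005.
January has 31 days, so 31 − 22 = 9 days remain after January 22, 2005; 260 − 9 = 251 left.
February 2005 has 28 days (2005 is not a leap year): 251 − 28 = 223 left.
March 2005 has 31 days: 223 − 31 = 192 left.
April 2005 has 30 days: 192 − 30 = 162 left.
May 2005 has 31 days: 162 − 31 = 131 left.
June 2005 has 30 days: 131 − 30 = 101 left.
July 2005 has 31 days: 101 − 31 = 70 left.
August 2005 has 31 days: 70 − 31 = 39 left.
September 2005 has 30 days: 39 − 30 = 9 left.
9 days into October 2005 → October 9, 2005.

October 9, 2005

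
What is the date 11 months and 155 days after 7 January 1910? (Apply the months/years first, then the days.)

Advancing 11 months and 155 days from January 7, 1910: first the month/year part, then the days.
month 1 + 11 = 12 → December 1910.
Day 7 is valid in December, giving December 7, 1910.
Now add 155 days from December 7, 1910.
December has 31 days, so 31 − 7 = 24 days remain after December 7, 1910; 155 − 24 = 131 left.
January 1911 has 31 days: 131 − 31 = 100 left.
February 1911 has 28 days (1911 is not a leap year): 100 − 28 = 72 left.
March 1911 has 31 days: 72 − 31 = 41 left.
April 1911 has 30 days: 41 − 30 = 11 left.
11 days into May 1911 → May 11, 1911.

May 11, 1911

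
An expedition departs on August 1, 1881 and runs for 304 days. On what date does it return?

June 1, 1882

Counting forward 304 days from August 1, 1881.
August has 31 days, so 31 − 1 = 30 days remain after August 1, 1881; 304 − 30 = 274 left.
September 1881 has 30 days: 274 − 30 = 244 left.
October 1881 has 31 days: 244 − 31 = 213 left.
November 1881 has 30 days: 213 − 30 = 183 left.
December 1881 has 31 days: 183 − 31 = 152 left.
January 1882 has 31 days: 152 − 31 = 121 left.
February 1882 has 28 days (1882 is not a leap year): 121 − 28 = 93 left.
March 1882 has 31 days: 93 − 31 = 62 left.
April 1882 has 30 days: 62 − 30 = 32 left.
May 1882 has 31 days: 32 − 31 = 1 left.
1 day into June 1882 → June 1, 1882.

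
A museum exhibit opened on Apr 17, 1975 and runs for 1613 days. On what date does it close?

Counting forward 1613 days from April 17, 1975.
April has 30 days, so 30 − 17 = 13 days remain after April 17, 1975; 1613 − 13 = 1600 left.
May 1975 has 31 days: 1600 − 31 = 1569 left.
June 1975 has 30 days: 1569 − 30 = 1539 left.
July 1975 has 31 days: 1539 − 31 = 1508 left.
August 1975 has 31 days: 1508 − 31 = 1477 left.
September 1975 has 30 days: 1477 − 30 = 1447 left.
October 1975 has 31 days: 1447 − 31 = 1416 left.
November 1975 has 30 days: 1416 − 30 = 1386 left.
December 1975 has 31 days: 1386 − 31 = 1355 left.
January 1976 has 31 days: 1355 − 31 = 1324 left.
February 1976 has 29 days (1976 is a leap year): 1324 − 29 = 1295 left.
March 1976 has 31 days: 1295 − 31 = 1264 left.
April 1976 has 30 days: 1264 − 30 = 1234 left.
May 1976 has 31 days: 1234 − 31 = 1203 left.
June 1976 has 30 days: 1203 − 30 = 1173 left.
July 1976 has 31 days: 1173 − 31 = 1142 left.
August 1976 has 31 days: 1142 − 31 = 1111 left.
September 1976 has 30 days: 1111 − 30 = 1081 left.
October 1976 has 31 days: 1081 − 31 = 1050 left.
November 1976 has 30 days: 1050 − 30 = 1020 left.
December 1976 has 31 days: 1020 − 31 = 989 left.
January 1977 has 31 days: 989 − 31 = 958 left.
February 1977 has 28 days (1977 is not a leap year): 958 − 28 = 930 left.
March 1977 has 31 days: 930 − 31 = 899 left.
April 1977 has 30 days: 899 − 30 = 869 left.
May 1977 has 31 days: 869 − 31 = 838 left.
June 1977 has 30 days: 838 − 30 = 808 left.
July 1977 has 31 days: 808 − 31 = 777 left.
August 1977 has 31 days: 777 − 31 = 746 left.
September 1977 has 30 days: 746 − 30 = 716 left.
October 1977 has 31 days: 716 − 31 = 685 left.
November 1977 has 30 days: 685 − 30 = 655 left.
December 1977 has 31 days: 655 − 31 = 624 left.
January 1978 has 31 days: 624 − 31 = 593 left.
February 1978 has 28 days (1978 is not a leap year): 593 − 28 = 565 left.
March 1978 has 31 days: 565 − 31 = 534 left.
April 1978 has 30 days: 534 − 30 = 504 left.
May 1978 has 31 days: 504 − 31 = 473 left.
June 1978 has 30 days: 473 − 30 = 443 left.
July 1978 has 31 days: 443 − 31 = 412 left.
August 1978 has 31 days: 412 − 31 = 381 left.
September 1978 has 30 days: 381 − 30 = 351 left.
October 1978 has 31 days: 351 − 31 = 320 left.
November 1978 has 30 days: 320 − 30 = 290 left.
December 1978 has 31 days: 290 − 31 = 259 left.
January 1979 has 31 days: 259 − 31 = 228 left.
February 1979 has 28 days (1979 is not a leap year): 228 − 28 = 200 left.
March 1979 has 31 days: 200 − 31 = 169 left.
April 1979 has 30 days: 169 − 30 = 139 left.
May 1979 has 31 days: 139 − 31 = 108 left.
June 1979 has 30 days: 108 − 30 = 78 left.
July 1979 has 31 days: 78 − 31 = 47 left.
August 1979 has 31 days: 47 − 31 = 16 left.
16 days into September 1979 → September 16, 1979.

September 16, 1979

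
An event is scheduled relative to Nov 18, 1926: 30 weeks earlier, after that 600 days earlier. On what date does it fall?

August 30, 1924

Counting back 30 weeks (= 210 days) from November 18, 1926:
Going back 18 days from November 18, 1926 reaches the end of the previous month; 210 − 18 = 192 left.
October 1926 has 31 days: 192 − 31 = 161 left.
September 1926 has 30 days: 161 − 30 = 131 left.
August 1926 has 31 days: 131 − 31 = 100 left.
July 1926 has 31 days: 100 − 31 = 69 left.
June 1926 has 30 days: 69 − 30 = 39 left.
May 1926 has 31 days: 39 − 31 = 8 left.
April 1926 has 30 days; 30 − 8 = 22 → April 22, 1926.
Going back 600 days from April 22, 1926:
Going back 22 days from April 22, 1926 reaches the end of the previous month; 600 − 22 = 578 left.
March 1926 has 31 days: 578 − 31 = 547 left.
February 1926 has 28 days (1926 is not a leap year): 547 − 28 = 519 left.
January 1926 has 31 days: 519 − 31 = 488 left.
December 1925 has 31 days: 488 − 31 = 457 left.
November 1925 has 30 days: 457 − 30 = 427 left.
October 1925 has 31 days: 427 − 31 = 396 left.
September 1925 has 30 days: 396 − 30 = 366 left.
August 1925 has 31 days: 366 − 31 = 335 left.
July 1925 has 31 days: 335 − 31 = 304 left.
June 1925 has 30 days: 304 − 30 = 274 left.
May 1925 has 31 days: 274 − 31 = 243 left.
April 1925 has 30 days: 243 − 30 = 213 left.
March 1925 has 31 days: 213 − 31 = 182 left.
February 1925 has 28 days (1925 is not a leap year): 182 − 28 = 154 left.
January 1925 has 31 days: 154 − 31 = 123 left.
December 1924 has 31 days: 123 − 31 = 92 left.
November 1924 has 30 days: 92 − 30 = 62 left.
October 1924 has 31 days: 62 − 31 = 31 left.
September 1924 has 30 days: 31 − 30 = 1 left.
August 1924 has 31 days; 31 − 1 = 30 → August 30, 1924.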